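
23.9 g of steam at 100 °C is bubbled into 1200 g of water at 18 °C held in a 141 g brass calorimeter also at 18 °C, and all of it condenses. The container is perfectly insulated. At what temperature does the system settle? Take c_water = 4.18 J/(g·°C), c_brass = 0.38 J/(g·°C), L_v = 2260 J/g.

T_f ≈ 30.0 °C

Let T be the final temperature. ΣQ_i = 0:
steam→water at 100 °C releases m L_v = 23.9·2260 = 54014; condensate cools 100→T: 23.9·4.18·(T − 100) = 99.9(T − 100); original water: 5016(T − 18); brass cup: 141·0.38·(T − 18) = 53.58(T − 18)
5169.5 T = 54014 + 9990.2 + 91252 = 155257
T ≈ 30.03 °C (< 100 °C, so full condensation is consistent).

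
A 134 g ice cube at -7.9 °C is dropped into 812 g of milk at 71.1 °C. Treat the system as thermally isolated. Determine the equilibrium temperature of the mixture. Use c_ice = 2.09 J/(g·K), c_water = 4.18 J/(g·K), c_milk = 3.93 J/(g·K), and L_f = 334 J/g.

T_f ≈ 48.0 °C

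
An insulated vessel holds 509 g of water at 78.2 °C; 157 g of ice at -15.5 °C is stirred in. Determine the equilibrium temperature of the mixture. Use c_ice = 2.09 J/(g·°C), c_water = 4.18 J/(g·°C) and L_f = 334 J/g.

Net heat exchanged in the isolated system is zero:
warm ice to 0 °C: 157×2.09×(0 − (-15.5)) = 5086
  melt ice: 157×334 = 52438
  warm the meltwater: 656.26 T
  water cools: 509×4.18×(T − 78.2) = 2127.6(T − 78.2)
2783.9 T = 166380 − 57524 = 108856
T ≈ 39.10 °C (positive, so assuming full melt was valid).

T_f ≈ 39.1 °C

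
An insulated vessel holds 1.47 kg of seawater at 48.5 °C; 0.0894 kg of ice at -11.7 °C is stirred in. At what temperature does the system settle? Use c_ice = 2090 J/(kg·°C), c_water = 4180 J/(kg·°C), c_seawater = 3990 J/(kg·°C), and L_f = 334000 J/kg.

T_f ≈ 40.5 °C

Conservation of energy gives ΣQ = 0:
ice -11.7→0 °C: 0.0894×2090×11.7 = 2186.1; fusion: m_ice L_f = 0.0894×334000 = 29860; warm the meltwater: 373.69 T; seawater cools: 1.47×3990×(T − 48.5) = 5865.3(T − 48.5)
6239 T = 284467 − 32046 = 252421
T ≈ 40.46 °C (positive, so assuming full melt was valid).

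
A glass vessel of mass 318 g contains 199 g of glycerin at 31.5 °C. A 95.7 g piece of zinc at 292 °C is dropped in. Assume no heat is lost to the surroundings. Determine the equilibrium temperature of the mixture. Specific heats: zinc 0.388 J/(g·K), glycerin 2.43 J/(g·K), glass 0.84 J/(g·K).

T_f ≈ 43.8 °C

Let T be the final temperature. ΣQ_i = 0:
95.7×0.388×(T − 292) + 199×2.43×(T − 31.5) + 318×0.84×(T − 31.5) = 0
(37.13 + 483.57 + 267.12) T = 37.13×292 + 483.57×31.5 + 267.12×31.5
T ≈ 43.78 °C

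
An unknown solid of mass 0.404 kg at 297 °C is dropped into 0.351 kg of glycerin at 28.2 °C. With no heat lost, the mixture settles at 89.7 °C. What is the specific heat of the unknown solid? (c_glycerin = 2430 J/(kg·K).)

c ≈ 626 J/(kg·K)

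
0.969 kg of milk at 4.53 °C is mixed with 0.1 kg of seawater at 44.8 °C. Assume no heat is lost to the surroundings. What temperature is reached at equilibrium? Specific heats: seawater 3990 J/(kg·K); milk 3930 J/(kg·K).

T_f ≈ 8.3 °C

Heat lost by the seawater equals heat gained by the milk:
0.1*3990*(44.8 − T) = 0.969*3930*(T − 4.53)
399(44.8 − T) = 3808.2(T − 4.53)
4207.2 T = 35126  ⇒  T ≈ 8.35 °C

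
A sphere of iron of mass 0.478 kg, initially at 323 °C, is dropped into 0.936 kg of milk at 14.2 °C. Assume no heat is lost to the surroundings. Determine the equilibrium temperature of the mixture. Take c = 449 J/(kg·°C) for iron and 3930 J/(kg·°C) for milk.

T_f ≈ 31.2 °C

Net heat exchanged in the isolated system is zero:
0.478·449·(T − 323) + 0.936·3930·(T − 14.2) = 0
214.62(T − 323) + 3678.5(T − 14.2) = 0
(214.62 + 3678.5) T = 214.62·323 + 3678.5·14.2
T = 121557 / 3893.1 = 31.2 °C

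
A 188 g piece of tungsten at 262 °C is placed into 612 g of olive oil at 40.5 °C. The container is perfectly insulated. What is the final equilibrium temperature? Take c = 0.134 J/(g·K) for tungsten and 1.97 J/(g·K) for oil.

Net heat exchanged in the isolated system is zero:
188·0.134·(T − 262) + 612·1.97·(T − 40.5) = 0
25.19(T − 262) + 1205.6(T − 40.5) = 0
1230.8 T = 55429
T ≈ 45.03 °C

T_f ≈ 45.0 °C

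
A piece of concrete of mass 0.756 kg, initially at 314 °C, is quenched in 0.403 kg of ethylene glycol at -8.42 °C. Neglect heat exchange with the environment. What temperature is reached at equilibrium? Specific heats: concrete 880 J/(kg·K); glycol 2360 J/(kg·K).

With ΣQ=0 the equilibrium temperature is the m·c-weighted mean:
T_f = (665.28×314 + 951.08×(-8.42)) / (665.28 + 951.08)
    = 200890 / 1616.4 ≈ 124.29 °C

T_f ≈ 124.3 °C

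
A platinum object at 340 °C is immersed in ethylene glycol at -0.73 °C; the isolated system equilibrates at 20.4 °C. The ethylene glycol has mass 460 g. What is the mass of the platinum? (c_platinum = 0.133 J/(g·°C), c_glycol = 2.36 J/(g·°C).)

Heat lost by the platinum = heat gained by the glycol:
m·0.133·(340 − 20.4) = 460·2.36·(20.4 − (-0.73))
42.51 m = 22939  ⇒  m ≈ 539.6 g

m ≈ 540 g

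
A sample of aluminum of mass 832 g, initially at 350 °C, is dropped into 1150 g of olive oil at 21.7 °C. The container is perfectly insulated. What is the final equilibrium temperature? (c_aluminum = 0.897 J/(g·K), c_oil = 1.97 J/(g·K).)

T_f ≈ 103.1 °C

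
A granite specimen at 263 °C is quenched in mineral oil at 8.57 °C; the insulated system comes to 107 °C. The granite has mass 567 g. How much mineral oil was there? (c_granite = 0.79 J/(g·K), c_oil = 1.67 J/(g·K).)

Heat gained plus heat lost sum to zero:
567·0.79·(107 − 263) + m·1.67·(107 − 8.57) = 0
164.38 m = 69877
m = 69877/164.38 ≈ 425.1 g

m ≈ 425 g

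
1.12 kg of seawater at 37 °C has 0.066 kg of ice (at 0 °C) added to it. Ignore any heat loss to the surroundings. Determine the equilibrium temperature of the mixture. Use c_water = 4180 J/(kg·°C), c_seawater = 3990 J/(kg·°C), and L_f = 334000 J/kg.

T_f ≈ 30.2 °C

Energy conservation, ΣQ = 0:
latent heat to melt: 0.066×334000 = 22044
  meltwater 0→T: 0.066×4180×T = 275.88 T
  seawater: 4468.8(T − 37)
4744.7 T = 165346 − 22044 = 143302
T ≈ 30.20 °C. Since T > 0 °C, the all-ice-melts assumption holds.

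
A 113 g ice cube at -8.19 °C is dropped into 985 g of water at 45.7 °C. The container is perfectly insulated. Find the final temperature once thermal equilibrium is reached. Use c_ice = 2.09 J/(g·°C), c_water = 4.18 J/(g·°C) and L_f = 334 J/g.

T_f ≈ 32.4 °C

Setting the total heat transfer to zero:
warm ice to 0 °C: 113×2.09×(0 − (-8.19)) = 1934.2
  melt ice: 113×334 = 37742
  warm the meltwater: 472.34 T
  water: 4117.3(T − 45.7)
4589.6 T = 188161 − 39676 = 148484
T ≈ 32.35 °C (positive, so assuming full melt was valid).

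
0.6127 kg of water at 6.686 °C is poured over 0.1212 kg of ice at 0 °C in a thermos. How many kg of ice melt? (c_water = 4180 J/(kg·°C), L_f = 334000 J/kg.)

m_melted ≈ 0.0513 kg

Heat available from the water dropping to 0 °C: 0.6127·4180·6.686 = 17123 J.
Fully melting the ice requires m_ice L_f = 0.1212·334000 = 40481 J.
That's not enough to melt it all — equilibrium is at 0 °C with ice remaining.
Mass melted = 17123/334000 ≈ 0.05127 kg.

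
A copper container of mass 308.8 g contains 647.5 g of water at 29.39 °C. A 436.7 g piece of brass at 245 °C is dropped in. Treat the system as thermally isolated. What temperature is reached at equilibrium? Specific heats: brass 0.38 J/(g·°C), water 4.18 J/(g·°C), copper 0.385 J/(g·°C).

T_f ≈ 41.4 °C

Heat gained plus heat lost sum to zero:
436.7*0.38*(T − 245) + 647.5*4.18*(T − 29.39) + 308.8*0.385*(T − 29.39) = 0
165.95(T − 245) + 2706.5(T − 29.39) + 118.89(T − 29.39) = 0
(165.95 + 2706.5 + 118.89) T = 165.95*245 + 2706.5*29.39 + 118.89*29.39
T = 123696/2991.4 ≈ 41.35 °C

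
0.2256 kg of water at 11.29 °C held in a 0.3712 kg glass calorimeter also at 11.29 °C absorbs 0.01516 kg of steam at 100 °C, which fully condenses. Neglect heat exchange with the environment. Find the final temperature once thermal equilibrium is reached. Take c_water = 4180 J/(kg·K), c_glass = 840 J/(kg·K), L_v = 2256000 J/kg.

T_f ≈ 41.5 °C

Conservation of energy gives ΣQ = 0:
condense steam: −0.01516×2256000 = −34201
  condensate cools 100→T: 0.01516×4180×(T − 100) = 63.37(T − 100)
  original water: 943.01(T − 11.29)
  cup: 311.81(T − 11.29)
1318.2 T = 34201 + 6336.9 + 14167 = 54705
T ≈ 41.50 °C (< 100 °C, so full condensation is consistent).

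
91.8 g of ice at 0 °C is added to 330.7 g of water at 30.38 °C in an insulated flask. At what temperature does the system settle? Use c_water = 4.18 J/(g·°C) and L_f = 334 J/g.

Energy balance with sensible and latent terms:
fusion: m_ice L_f = 91.8×334 = 30661
  warm the meltwater: 383.72 T
  water cools: 330.7×4.18×(T − 30.38) = 1382.3(T − 30.38)
1766 T = 41995 − 30661 = 11334
T ≈ 6.42 °C — above 0 °C, consistent with complete melting.

T_f ≈ 6.4 °C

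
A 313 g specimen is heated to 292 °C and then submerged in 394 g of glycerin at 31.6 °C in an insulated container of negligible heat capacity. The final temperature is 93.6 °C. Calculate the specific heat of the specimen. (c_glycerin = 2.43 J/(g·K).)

c ≈ 0.956 J/(g·K)

Conservation of energy gives ΣQ = 0:
313×c×(93.6 − 292) + 394×2.43×(93.6 − 31.6) = 0
-62099 c = -59360
c = -59360/-62099 ≈ 0.9559 J/(g·K)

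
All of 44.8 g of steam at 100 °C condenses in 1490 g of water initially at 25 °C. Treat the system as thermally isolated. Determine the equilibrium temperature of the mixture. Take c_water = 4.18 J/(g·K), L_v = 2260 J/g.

T_f ≈ 43.0 °C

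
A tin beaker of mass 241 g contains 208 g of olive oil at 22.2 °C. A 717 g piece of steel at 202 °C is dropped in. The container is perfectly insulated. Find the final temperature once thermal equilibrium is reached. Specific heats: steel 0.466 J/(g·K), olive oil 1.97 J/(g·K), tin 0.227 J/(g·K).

T_f ≈ 97.4 °C

Energy conservation, ΣQ = 0:
717×0.466×(T − 202) + 208×1.97×(T − 22.2) + 241×0.227×(T − 22.2) = 0
(334.12 + 409.76 + 54.71) T = 334.12×202 + 409.76×22.2 + 54.71×22.2
T ≈ 97.43 °C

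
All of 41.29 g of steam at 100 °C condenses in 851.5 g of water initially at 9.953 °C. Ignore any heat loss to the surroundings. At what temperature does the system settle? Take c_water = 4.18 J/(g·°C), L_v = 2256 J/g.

T_f ≈ 39.1 °C

Energy balance with sensible and latent terms:
steam→water at 100 °C releases m L_v = 41.29·2256 = 93150
  condensate cools 100→T: 41.29·4.18·(T − 100) = 172.59(T − 100)
  original water: 3559.3(T − 9.953)
3731.9 T = 93150 + 17259 + 35425 = 145835
T ≈ 39.08 °C (< 100 °C, so full condensation is consistent).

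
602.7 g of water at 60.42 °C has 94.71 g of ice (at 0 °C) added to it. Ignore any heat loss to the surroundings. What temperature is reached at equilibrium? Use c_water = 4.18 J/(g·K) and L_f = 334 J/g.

T_f ≈ 41.4 °C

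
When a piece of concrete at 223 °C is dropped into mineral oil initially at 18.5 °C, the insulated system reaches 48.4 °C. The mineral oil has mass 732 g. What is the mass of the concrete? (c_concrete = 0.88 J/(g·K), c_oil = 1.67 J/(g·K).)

m ≈ 238 g

|Q_concrete| = |Q_oil|:
m×0.88×(223 − 48.4) = 732×1.67×(48.4 − 18.5)
153.65 m = 36551  ⇒  m ≈ 237.9 g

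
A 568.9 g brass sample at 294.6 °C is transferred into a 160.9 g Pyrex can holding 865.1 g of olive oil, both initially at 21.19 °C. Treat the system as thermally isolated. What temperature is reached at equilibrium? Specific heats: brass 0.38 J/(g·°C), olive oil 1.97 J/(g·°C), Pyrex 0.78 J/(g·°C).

Heat gained plus heat lost sum to zero:
568.9×0.38×(T − 294.6) + 865.1×1.97×(T − 21.19) + 160.9×0.78×(T − 21.19) = 0
(216.18 + 1704.2 + 125.5) T = 216.18×294.6 + 1704.2×21.19 + 125.5×21.19
T ≈ 50.08 °C

T_f ≈ 50.1 °C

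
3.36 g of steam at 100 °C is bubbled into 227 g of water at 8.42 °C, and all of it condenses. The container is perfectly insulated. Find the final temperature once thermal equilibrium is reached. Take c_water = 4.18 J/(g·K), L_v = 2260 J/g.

T_f ≈ 17.6 °C

Let T be the final temperature. ΣQ_i = 0:
latent heat released on condensation: 3.36·2260 = 7593.6; condensed water 100 °C→T: 14.04(T − 100); water warms: 227·4.18·(T − 8.42) = 948.86(T − 8.42)
962.9 T = 7593.6 + 1404.5 + 7989.4 = 16987
T ≈ 17.64 °C, under the boiling point, so the assumption holds.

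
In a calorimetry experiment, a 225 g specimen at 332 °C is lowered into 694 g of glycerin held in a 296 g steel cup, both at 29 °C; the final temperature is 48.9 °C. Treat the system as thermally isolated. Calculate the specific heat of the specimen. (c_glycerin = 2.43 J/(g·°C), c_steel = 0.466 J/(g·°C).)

Conservation of energy gives ΣQ = 0:
225·c·(48.9 − 332) + 694·2.43·(48.9 − 29) + 296·0.466·(48.9 − 29) = 0
-63698 c = -36305
c = -36305/-63698 ≈ 0.57 J/(g·°C)

c ≈ 0.57 J/(g·°C)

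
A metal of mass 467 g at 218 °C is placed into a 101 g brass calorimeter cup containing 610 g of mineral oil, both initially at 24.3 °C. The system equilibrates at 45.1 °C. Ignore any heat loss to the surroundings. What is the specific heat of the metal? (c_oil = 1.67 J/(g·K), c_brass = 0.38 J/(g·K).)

c ≈ 0.272 J/(g·K)

Let T be the final temperature. ΣQ_i = 0:
467×c×(45.1 − 218) + 610×1.67×(45.1 − 24.3) + 101×0.38×(45.1 − 24.3) = 0
-80744 c = -21987
c = -21987/-80744 ≈ 0.2723 J/(g·K)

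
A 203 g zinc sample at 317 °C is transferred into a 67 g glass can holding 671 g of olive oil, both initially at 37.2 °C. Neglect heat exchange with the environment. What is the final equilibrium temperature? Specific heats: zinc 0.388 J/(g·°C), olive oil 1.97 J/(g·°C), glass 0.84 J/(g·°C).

T_f ≈ 52.3 °C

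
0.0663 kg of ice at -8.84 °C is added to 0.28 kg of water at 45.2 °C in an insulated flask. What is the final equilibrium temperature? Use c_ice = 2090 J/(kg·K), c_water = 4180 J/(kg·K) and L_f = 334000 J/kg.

T_f ≈ 20.4 °C

Taking heat into each body as positive, Σ m c ΔT = 0:
warm ice to 0 °C: 0.0663·2090·(0 − (-8.84)) = 1224.9; melt ice: 0.0663·334000 = 22144; warm the meltwater: 277.13 T; water cools: 0.28·4180·(T − 45.2) = 1170.4(T − 45.2)
1447.5 T = 52902 − 23369 = 29533
T ≈ 20.40 °C (positive, so assuming full melt was valid).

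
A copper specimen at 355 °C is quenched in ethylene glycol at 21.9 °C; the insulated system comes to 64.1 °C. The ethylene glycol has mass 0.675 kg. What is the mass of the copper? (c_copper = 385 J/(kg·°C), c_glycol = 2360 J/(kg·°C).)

|Q_copper| = |Q_glycol|:
m·385·(355 − 64.1) = 0.675·2360·(64.1 − 21.9)
111996 m = 67225  ⇒  m ≈ 0.6002 kg

m ≈ 0.6 kg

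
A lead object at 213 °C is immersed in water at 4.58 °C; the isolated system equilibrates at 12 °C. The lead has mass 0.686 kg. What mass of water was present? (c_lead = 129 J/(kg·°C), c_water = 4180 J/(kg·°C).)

m ≈ 0.573 kg

Energy conservation, ΣQ = 0:
0.686·129·(12 − 213) + m·4180·(12 − 4.58) = 0
31016 m = 17787
m = 17787/31016 ≈ 0.5735 kg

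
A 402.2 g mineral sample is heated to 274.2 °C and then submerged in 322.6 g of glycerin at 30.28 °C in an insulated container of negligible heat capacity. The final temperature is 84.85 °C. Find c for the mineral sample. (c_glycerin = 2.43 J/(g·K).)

Energy conservation, ΣQ = 0:
402.2·c·(84.85 − 274.2) + 322.6·2.43·(84.85 − 30.28) = 0
-76157 c = -42778
c = -42778/-76157 ≈ 0.5617 J/(g·K)

c ≈ 0.562 J/(g·K)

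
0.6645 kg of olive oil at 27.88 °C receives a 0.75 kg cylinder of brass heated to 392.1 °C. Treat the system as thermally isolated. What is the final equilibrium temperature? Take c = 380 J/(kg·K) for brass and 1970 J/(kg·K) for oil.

Taking heat into each body as positive, Σ m c ΔT = 0:
0.75*380*(T − 392.1) + 0.6645*1970*(T − 27.88) = 0
285(T − 392.1) + 1309.1(T − 27.88) = 0
(285 + 1309.1) T = 285*392.1 + 1309.1*27.88
T ≈ 93.00 °C

T_f ≈ 93.0 °C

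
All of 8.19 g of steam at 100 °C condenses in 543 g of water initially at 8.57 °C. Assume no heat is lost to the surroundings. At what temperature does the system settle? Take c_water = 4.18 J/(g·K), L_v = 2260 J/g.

Net heat exchanged in the isolated system is zero:
latent heat released on condensation: 8.19×2260 = 18509
  condensed water 100 °C→T: 34.23(T − 100)
  water warms: 543×4.18×(T − 8.57) = 2269.7(T − 8.57)
2304 T = 18509 + 3423.4 + 19452 = 41384
T ≈ 17.96 °C (< 100 °C, so full condensation is consistent).

T_f ≈ 18.0 °C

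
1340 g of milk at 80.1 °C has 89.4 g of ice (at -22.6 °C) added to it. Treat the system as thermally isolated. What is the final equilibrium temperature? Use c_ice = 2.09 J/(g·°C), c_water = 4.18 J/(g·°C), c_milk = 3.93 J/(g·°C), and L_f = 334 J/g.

T_f ≈ 68.7 °C

Setting the total heat transfer to zero:
ice -22.6→0 °C: 89.4·2.09·22.6 = 4222.7
  melt ice: 89.4·334 = 29860
  warm the meltwater: 373.69 T
  milk: 5266.2(T − 80.1)
5639.9 T = 421823 − 34082 = 387740
T ≈ 68.75 °C — above 0 °C, consistent with complete melting.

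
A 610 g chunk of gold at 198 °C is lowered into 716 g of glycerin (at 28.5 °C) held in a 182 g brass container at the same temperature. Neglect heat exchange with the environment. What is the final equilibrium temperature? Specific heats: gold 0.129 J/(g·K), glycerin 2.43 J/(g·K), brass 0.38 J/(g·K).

T_f ≈ 35.6 °C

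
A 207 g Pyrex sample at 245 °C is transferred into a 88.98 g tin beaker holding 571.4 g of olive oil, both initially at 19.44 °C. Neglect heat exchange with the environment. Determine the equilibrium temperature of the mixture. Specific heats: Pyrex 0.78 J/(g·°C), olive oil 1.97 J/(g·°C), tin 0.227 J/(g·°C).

T_f ≈ 47.3 °C

Heat gained plus heat lost sum to zero:
207×0.78×(T − 245) + 571.4×1.97×(T − 19.44) + 88.98×0.227×(T − 19.44) = 0
161.46(T − 245) + 1125.7(T − 19.44) + 20.2(T − 19.44) = 0
1307.3 T = 61833
T ≈ 47.30 °C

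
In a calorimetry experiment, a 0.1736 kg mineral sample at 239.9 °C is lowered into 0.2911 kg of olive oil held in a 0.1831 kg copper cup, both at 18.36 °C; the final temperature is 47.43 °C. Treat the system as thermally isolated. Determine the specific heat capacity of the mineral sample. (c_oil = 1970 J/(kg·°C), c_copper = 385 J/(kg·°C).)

c ≈ 560 J/(kg·°C)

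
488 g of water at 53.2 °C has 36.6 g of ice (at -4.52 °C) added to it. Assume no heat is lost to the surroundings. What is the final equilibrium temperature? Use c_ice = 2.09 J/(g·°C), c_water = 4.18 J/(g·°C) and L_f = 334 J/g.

T_f ≈ 43.8 °C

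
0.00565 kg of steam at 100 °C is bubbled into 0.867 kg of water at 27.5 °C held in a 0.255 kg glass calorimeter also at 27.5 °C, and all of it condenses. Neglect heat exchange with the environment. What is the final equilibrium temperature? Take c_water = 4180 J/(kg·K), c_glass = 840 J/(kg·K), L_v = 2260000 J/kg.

Let T be the final temperature. ΣQ_i = 0:
latent heat released on condensation: 0.00565·2260000 = 12769; condensate cools 100→T: 0.00565·4180·(T − 100) = 23.62(T − 100); original water: 3624.1(T − 27.5); glass cup: 0.255·840·(T − 27.5) = 214.2(T − 27.5)
3861.9 T = 12769 + 2361.7 + 105552 = 120683
T ≈ 31.25 °C — below 100 °C, confirming all the steam condensed.

T_f ≈ 31.2 °C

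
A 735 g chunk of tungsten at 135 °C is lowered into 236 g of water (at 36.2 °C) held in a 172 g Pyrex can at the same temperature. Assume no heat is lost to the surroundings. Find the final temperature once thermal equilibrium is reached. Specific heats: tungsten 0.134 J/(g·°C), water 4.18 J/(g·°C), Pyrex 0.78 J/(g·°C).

T_f ≈ 44.2 °C

With ΣQ=0 the equilibrium temperature is the m·c-weighted mean:
T_f = (98.49·135 + 986.48·36.2 + 134.16·36.2) / (98.49 + 986.48 + 134.16)
    = 53863 / 1219.1 ≈ 44.18 °C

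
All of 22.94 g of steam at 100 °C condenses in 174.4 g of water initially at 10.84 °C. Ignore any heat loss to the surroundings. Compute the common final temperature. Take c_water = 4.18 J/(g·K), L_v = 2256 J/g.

T_f ≈ 83.9 °C

Heat gained plus heat lost sum to zero:
condense steam: −22.94·2256 = −51753
  condensed water 100 °C→T: 95.89(T − 100)
  water warms: 174.4·4.18·(T − 10.84) = 728.99(T − 10.84)
824.88 T = 51753 + 9588.9 + 7902.3 = 69244
T ≈ 83.94 °C (< 100 °C, so full condensation is consistent).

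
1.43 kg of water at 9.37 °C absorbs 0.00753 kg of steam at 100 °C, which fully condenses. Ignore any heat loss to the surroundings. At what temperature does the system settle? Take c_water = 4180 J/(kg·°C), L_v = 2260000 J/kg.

Sum of m c ΔT and latent-heat terms is zero:
condense steam: −0.00753×2260000 = −17018; condensed water 100 °C→T: 31.48(T − 100); original water: 5977.4(T − 9.37)
6008.9 T = 17018 + 3147.5 + 56008 = 76174
T ≈ 12.68 °C (< 100 °C, so full condensation is consistent).

T_f ≈ 12.7 °C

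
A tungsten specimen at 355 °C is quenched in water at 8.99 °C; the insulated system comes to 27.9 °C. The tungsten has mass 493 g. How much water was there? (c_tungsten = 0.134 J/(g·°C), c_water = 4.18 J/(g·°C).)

m ≈ 273 g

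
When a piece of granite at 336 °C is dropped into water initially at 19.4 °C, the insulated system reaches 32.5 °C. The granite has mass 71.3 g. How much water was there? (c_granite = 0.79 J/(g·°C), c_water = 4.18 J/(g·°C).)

m ≈ 312 g

|Q_granite| = |Q_water|:
71.3×0.79×(336 − 32.5) = m×4.18×(32.5 − 19.4)
54.76 m = 17095  ⇒  m ≈ 312.2 g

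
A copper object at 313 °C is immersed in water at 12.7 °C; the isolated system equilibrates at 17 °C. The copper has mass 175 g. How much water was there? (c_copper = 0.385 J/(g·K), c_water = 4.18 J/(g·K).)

m ≈ 1110 g

Taking heat into each body as positive, Σ m c ΔT = 0:
175·0.385·(17 − 313) + m·4.18·(17 − 12.7) = 0
17.97 m = 19943
m = 19943/17.97 ≈ 1110 g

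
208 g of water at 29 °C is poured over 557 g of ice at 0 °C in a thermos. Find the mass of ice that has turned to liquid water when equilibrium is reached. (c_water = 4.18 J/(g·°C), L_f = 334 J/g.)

Water can give up m c ΔT = 208·4.18·29 = 25214 J before reaching 0 °C.
To melt every bit of ice: 557·334 = 186038 J.
25214 J < 186038 J, so only part of the ice melts and the system sits at 0 °C.
m_melt = 25214 / L_f = 75.49 g.

m_melted ≈ 75.5 g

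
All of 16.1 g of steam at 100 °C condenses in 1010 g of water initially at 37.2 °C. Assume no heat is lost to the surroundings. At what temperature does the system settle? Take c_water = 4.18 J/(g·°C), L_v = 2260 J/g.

Setting the total heat transfer to zero:
latent heat released on condensation: 16.1×2260 = 36386; condensed water 100 °C→T: 67.3(T − 100); water warms: 1010×4.18×(T − 37.2) = 4221.8(T − 37.2)
4289.1 T = 36386 + 6729.8 + 157051 = 200167
T ≈ 46.67 °C (< 100 °C, so full condensation is consistent).

T_f ≈ 46.7 °C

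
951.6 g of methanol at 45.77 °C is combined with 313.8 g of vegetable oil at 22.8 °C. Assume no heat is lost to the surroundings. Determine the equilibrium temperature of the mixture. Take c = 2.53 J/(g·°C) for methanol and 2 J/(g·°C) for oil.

T_f ≈ 41.0 °C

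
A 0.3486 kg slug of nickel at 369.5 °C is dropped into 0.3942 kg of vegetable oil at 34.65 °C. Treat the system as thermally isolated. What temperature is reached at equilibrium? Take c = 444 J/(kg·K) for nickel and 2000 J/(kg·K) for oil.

T_f ≈ 89.6 °C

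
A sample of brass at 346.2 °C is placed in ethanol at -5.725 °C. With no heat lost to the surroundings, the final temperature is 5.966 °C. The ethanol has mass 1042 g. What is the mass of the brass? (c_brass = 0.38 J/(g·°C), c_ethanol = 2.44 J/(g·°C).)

m ≈ 230 g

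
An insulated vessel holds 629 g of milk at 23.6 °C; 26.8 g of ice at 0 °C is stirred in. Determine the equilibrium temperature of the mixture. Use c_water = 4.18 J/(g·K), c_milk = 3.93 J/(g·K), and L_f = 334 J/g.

T_f ≈ 19.1 °C

Let T be the final temperature. ΣQ_i = 0:
melt ice: 26.8×334 = 8951.2; warm the meltwater: 112.02 T; milk cools: 629×3.93×(T − 23.6) = 2472(T − 23.6)
2584 T = 58338 − 8951.2 = 49387
T ≈ 19.11 °C (positive, so assuming full melt was valid).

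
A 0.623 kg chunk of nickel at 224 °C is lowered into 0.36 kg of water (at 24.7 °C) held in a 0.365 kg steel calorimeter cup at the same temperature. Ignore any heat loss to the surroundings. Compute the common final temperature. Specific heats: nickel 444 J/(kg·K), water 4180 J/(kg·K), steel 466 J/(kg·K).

Heat gained plus heat lost sum to zero:
0.623×444×(T − 224) + 0.36×4180×(T − 24.7) + 0.365×466×(T − 24.7) = 0
276.61(T − 224) + 1504.8(T − 24.7) + 170.09(T − 24.7) = 0
(276.61 + 1504.8 + 170.09) T = 276.61×224 + 1504.8×24.7 + 170.09×24.7
T = 103331/1951.5 ≈ 52.95 °C

T_f ≈ 52.9 °C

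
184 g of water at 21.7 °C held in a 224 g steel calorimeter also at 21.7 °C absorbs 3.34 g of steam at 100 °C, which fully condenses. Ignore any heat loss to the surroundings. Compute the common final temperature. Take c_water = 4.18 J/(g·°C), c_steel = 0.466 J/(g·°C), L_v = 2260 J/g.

Energy conservation, ΣQ = 0:
steam→water at 100 °C releases m L_v = 3.34×2260 = 7548.4
  condensate cools 100→T: 3.34×4.18×(T − 100) = 13.96(T − 100)
  original water: 769.12(T − 21.7)
  steel cup: 224×0.466×(T − 21.7) = 104.38(T − 21.7)
887.47 T = 7548.4 + 1396.1 + 18955 = 27900
T ≈ 31.44 °C, under the boiling point, so the assumption holds.

T_f ≈ 31.4 °C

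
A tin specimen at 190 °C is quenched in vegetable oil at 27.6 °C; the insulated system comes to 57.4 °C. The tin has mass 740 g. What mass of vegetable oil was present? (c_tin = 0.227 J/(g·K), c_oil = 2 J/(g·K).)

Net heat exchanged in the isolated system is zero:
740×0.227×(57.4 − 190) + m×2×(57.4 − 27.6) = 0
59.6 m = 22274
m = 22274/59.6 ≈ 373.7 g

m ≈ 374 g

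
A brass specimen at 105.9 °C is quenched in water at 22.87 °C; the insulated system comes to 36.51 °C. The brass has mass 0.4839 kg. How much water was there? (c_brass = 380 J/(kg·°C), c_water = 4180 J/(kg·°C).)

m ≈ 0.224 kg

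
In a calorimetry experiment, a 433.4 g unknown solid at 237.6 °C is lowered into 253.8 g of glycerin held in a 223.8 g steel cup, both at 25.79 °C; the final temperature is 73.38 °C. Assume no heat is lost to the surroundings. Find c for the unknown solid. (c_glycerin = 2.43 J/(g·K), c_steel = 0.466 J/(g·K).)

c ≈ 0.482 J/(g·K)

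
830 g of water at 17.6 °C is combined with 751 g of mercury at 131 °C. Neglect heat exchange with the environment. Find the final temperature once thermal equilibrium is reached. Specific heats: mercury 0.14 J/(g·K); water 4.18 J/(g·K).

T_f is the heat-capacity-weighted average of the initial temperatures:
T_f = (105.14·131 + 3469.4·17.6) / (105.14 + 3469.4)
    = 74835 / 3574.5 ≈ 20.94 °C

T_f ≈ 20.9 °C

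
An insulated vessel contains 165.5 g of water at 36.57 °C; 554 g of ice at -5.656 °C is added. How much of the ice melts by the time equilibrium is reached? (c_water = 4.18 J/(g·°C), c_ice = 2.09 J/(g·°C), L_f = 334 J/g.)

Heat available from the water dropping to 0 °C: 165.5·4.18·36.57 = 25299 J.
Of that, 554·2.09·5.656 = 6548.9 J goes to bring the ice to 0 °C, leaving 18750 J.
To melt every bit of ice: 554·334 = 185036 J.
18750 J < 185036 J, so only part of the ice melts and the system sits at 0 °C.
m_melted·334 = 18750  ⇒  m_melted ≈ 56.14 g.

m_melted ≈ 56.1 g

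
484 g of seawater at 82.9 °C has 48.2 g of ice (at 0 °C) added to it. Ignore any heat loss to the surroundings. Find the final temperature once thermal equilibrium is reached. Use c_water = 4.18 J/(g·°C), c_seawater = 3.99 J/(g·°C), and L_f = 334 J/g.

Sum of m c ΔT and latent-heat terms is zero:
fusion: m_ice L_f = 48.2×334 = 16099; meltwater 0→T: 48.2×4.18×T = 201.48 T; seawater: 1931.2(T − 82.9)
2132.6 T = 160093 − 16099 = 143994
T ≈ 67.52 °C. Since T > 0 °C, the all-ice-melts assumption holds.

T_f ≈ 67.5 °C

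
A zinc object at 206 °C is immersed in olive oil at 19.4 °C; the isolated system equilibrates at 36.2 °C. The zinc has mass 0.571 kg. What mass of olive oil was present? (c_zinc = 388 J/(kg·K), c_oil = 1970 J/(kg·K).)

|Q_zinc| = |Q_oil|:
0.571·388·(206 − 36.2) = m·1970·(36.2 − 19.4)
33096 m = 37619  ⇒  m ≈ 1.137 kg

m ≈ 1.14 kg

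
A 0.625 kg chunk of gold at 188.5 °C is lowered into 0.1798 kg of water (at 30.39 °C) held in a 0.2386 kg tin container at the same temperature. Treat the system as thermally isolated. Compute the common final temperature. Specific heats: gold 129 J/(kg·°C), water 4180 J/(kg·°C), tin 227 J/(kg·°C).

Heat gained plus heat lost sum to zero:
0.625×129×(T − 188.5) + 0.1798×4180×(T − 30.39) + 0.2386×227×(T − 30.39) = 0
80.62(T − 188.5) + 751.56(T − 30.39) + 54.16(T − 30.39) = 0
(80.62 + 751.56 + 54.16) T = 80.62×188.5 + 751.56×30.39 + 54.16×30.39
T ≈ 44.77 °C

T_f ≈ 44.8 °C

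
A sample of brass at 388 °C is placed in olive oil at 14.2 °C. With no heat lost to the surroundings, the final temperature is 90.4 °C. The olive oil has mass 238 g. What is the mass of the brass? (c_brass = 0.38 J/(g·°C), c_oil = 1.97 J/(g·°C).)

m ≈ 316 g

|Q_brass| = |Q_oil|:
m·0.38·(388 − 90.4) = 238·1.97·(90.4 − 14.2)
113.09 m = 35727  ⇒  m ≈ 315.9 g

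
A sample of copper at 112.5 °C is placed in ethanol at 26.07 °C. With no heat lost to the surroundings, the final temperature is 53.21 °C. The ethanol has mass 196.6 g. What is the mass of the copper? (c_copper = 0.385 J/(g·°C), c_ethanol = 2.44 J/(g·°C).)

Taking heat into each body as positive, Σ m c ΔT = 0:
m·0.385·(53.21 − 112.5) + 196.6·2.44·(53.21 − 26.07) = 0
-22.83 m = -13019
m = -13019/-22.83 ≈ 570.3 g

m ≈ 570 g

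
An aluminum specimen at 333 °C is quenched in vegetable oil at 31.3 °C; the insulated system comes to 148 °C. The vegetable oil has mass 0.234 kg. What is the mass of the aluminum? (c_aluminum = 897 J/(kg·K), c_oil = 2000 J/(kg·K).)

Let T be the final temperature. ΣQ_i = 0:
m×897×(148 − 333) + 0.234×2000×(148 − 31.3) = 0
-165945 m = -54616
m = -54616/-165945 ≈ 0.3291 kg

m ≈ 0.329 kg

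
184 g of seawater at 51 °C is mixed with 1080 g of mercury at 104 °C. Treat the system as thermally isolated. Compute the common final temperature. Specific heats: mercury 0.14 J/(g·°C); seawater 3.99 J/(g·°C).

Taking heat into each body as positive, Σ m c ΔT = 0:
1080·0.14·(T − 104) + 184·3.99·(T − 51) = 0
151.2(T − 104) + 734.16(T − 51) = 0
(151.2 + 734.16) T = 151.2·104 + 734.16·51
T = 53167 / 885.36 = 60.1 °C

T_f ≈ 60.1 °C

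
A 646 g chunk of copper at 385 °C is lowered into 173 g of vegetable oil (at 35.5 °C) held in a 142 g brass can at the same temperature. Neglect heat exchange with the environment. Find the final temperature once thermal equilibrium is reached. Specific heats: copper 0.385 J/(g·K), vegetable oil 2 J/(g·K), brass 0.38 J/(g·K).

Taking heat into each body as positive, Σ m c ΔT = 0:
646*0.385*(T − 385) + 173*2*(T − 35.5) + 142*0.38*(T − 35.5) = 0
648.67 T = 109952
T = 109952/648.67 ≈ 169.50 °C

T_f ≈ 169.5 °C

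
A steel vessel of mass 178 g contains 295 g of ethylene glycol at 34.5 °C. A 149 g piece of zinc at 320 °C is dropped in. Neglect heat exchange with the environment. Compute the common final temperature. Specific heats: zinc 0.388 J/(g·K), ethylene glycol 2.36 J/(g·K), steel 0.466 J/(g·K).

T_f ≈ 54.2 °C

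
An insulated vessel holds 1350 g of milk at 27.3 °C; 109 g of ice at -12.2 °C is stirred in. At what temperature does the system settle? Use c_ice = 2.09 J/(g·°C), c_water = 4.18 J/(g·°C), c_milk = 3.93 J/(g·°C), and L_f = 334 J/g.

T_f ≈ 18.3 °C

Conservation of energy gives ΣQ = 0:
ice -12.2→0 °C: 109×2.09×12.2 = 2779.3
  fusion: m_ice L_f = 109×334 = 36406
  meltwater 0→T: 109×4.18×T = 455.62 T
  milk: 5305.5(T − 27.3)
5761.1 T = 144840 − 39185 = 105655
T ≈ 18.34 °C. Since T > 0 °C, the all-ice-melts assumption holds.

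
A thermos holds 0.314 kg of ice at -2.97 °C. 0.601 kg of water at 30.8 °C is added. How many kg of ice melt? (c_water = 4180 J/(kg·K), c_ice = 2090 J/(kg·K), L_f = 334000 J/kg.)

Cooling the water to 0 °C releases 0.601·4180·30.8 = 77375 J.
Of that, 0.314·2090·2.97 = 1949.1 J goes to bring the ice to 0 °C, leaving 75426 J.
To melt every bit of ice: 0.314·334000 = 104876 J.
Since 75426 < 104876 J, not all the ice melts; equilibrium is at 0 °C.
m_melted·334000 = 75426  ⇒  m_melted ≈ 0.2258 kg.

m_melted ≈ 0.226 kg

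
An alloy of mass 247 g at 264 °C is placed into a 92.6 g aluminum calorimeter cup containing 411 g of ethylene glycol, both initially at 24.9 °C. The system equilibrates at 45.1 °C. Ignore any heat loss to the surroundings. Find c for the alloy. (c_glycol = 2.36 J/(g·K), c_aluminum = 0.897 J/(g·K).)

c ≈ 0.393 J/(g·K)

Energy conservation, ΣQ = 0:
247·c·(45.1 − 264) + 411·2.36·(45.1 − 24.9) + 92.6·0.897·(45.1 − 24.9) = 0
-54068 c = -21271
c = -21271/-54068 ≈ 0.3934 J/(g·K)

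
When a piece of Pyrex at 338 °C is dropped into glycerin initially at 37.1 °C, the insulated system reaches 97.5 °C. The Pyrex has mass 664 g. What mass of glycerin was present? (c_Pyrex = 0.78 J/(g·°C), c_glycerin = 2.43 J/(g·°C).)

Energy conservation, ΣQ = 0:
664×0.78×(97.5 − 338) + m×2.43×(97.5 − 37.1) = 0
146.77 m = 124560
m = 124560/146.77 ≈ 848.7 g

m ≈ 849 g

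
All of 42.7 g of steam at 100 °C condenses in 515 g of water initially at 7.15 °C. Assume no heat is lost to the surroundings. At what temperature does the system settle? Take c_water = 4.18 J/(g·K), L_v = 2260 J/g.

Setting the total heat transfer to zero:
steam→water at 100 °C releases m L_v = 42.7×2260 = 96502; condensate cools 100→T: 42.7×4.18×(T − 100) = 178.49(T − 100); water warms: 515×4.18×(T − 7.15) = 2152.7(T − 7.15)
2331.2 T = 96502 + 17849 + 15392 = 129742
T ≈ 55.66 °C — below 100 °C, confirming all the steam condensed.

T_f ≈ 55.7 °C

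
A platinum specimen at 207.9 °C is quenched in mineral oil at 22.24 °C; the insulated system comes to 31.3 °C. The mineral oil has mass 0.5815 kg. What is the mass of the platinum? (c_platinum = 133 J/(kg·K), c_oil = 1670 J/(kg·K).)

m ≈ 0.375 kg

Net heat exchanged in the isolated system is zero:
m×133×(31.3 − 207.9) + 0.5815×1670×(31.3 − 22.24) = 0
-23488 m = -8798.2
m = -8798.2/-23488 ≈ 0.3746 kg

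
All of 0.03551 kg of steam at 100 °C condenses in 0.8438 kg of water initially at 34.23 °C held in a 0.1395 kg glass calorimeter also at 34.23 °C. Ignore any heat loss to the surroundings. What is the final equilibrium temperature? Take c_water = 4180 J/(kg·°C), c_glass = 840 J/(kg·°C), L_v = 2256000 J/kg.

T_f ≈ 57.9 °C

Net heat exchanged in the isolated system is zero:
latent heat released on condensation: 0.03551×2256000 = 80111
  condensate cools 100→T: 0.03551×4180×(T − 100) = 148.43(T − 100)
  original water: 3527.1(T − 34.23)
  glass cup: 0.1395×840×(T − 34.23) = 117.18(T − 34.23)
3792.7 T = 80111 + 14843 + 124743 = 219697
T ≈ 57.93 °C, under the boiling point, so the assumption holds.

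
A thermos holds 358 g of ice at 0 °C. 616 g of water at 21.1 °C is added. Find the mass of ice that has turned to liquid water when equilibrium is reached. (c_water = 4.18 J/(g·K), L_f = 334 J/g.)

m_melted ≈ 163 g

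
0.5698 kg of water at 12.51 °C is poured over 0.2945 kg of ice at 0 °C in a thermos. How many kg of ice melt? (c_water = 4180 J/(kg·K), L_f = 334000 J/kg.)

m_melted ≈ 0.0892 kg

Cooling the water to 0 °C releases 0.5698×4180×12.51 = 29796 J.
Fully melting the ice requires m_ice L_f = 0.2945×334000 = 98363 J.
Since 29796 < 98363 J, not all the ice melts; equilibrium is at 0 °C.
m_melt = 29796 / L_f = 0.08921 kg.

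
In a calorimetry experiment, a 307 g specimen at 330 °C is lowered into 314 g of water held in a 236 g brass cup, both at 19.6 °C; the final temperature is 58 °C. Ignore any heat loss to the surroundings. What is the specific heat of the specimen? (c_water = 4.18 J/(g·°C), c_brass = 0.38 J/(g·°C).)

Energy conservation, ΣQ = 0:
307·c·(58 − 330) + 314·4.18·(58 − 19.6) + 236·0.38·(58 − 19.6) = 0
-83504 c = -53844
c = -53844/-83504 ≈ 0.6448 J/(g·°C)

c ≈ 0.645 J/(g·°C)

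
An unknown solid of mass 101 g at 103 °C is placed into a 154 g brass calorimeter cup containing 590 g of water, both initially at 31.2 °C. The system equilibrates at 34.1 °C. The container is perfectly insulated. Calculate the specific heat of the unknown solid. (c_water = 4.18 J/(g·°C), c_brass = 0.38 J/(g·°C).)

Setting the total heat transfer to zero:
101×c×(34.1 − 103) + 590×4.18×(34.1 − 31.2) + 154×0.38×(34.1 − 31.2) = 0
-6958.9 c = -7321.7
c = -7321.7/-6958.9 ≈ 1.052 J/(g·°C)

c ≈ 1.05 J/(g·°C)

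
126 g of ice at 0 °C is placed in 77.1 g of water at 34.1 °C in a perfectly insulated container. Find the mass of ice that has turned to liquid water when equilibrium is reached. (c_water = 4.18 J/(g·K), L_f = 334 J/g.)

m_melted ≈ 32.9 g

Water can give up m c ΔT = 77.1×4.18×34.1 = 10990 J before reaching 0 °C.
Fully melting the ice requires m_ice L_f = 126×334 = 42084 J.
10990 J < 42084 J, so only part of the ice melts and the system sits at 0 °C.
m_melted×334 = 10990  ⇒  m_melted ≈ 32.9 g.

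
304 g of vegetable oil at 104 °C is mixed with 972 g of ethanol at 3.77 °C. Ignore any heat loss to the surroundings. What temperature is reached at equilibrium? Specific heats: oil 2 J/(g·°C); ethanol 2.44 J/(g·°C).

T_f ≈ 24.2 °C

Net heat exchanged in the isolated system is zero:
304·2·(T − 104) + 972·2.44·(T − 3.77) = 0
608(T − 104) + 2371.7(T − 3.77) = 0
(608 + 2371.7) T = 608·104 + 2371.7·3.77
T ≈ 24.22 °C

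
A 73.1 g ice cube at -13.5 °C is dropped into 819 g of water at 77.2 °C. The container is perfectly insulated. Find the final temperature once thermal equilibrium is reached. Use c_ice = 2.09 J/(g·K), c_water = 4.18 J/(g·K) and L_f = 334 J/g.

T_f ≈ 63.8 °C

Net heat exchanged in the isolated system is zero:
ice -13.5→0 °C: 73.1×2.09×13.5 = 2062.5
  melt ice: 73.1×334 = 24415
  warm the meltwater: 305.56 T
  water cools: 819×4.18×(T − 77.2) = 3423.4(T − 77.2)
3729 T = 264288 − 26478 = 237810
T ≈ 63.77 °C (positive, so assuming full melt was valid).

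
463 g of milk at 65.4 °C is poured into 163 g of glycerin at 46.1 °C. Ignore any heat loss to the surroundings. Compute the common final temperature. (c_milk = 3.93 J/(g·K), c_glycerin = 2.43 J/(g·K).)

Heat gained plus heat lost sum to zero:
463*3.93*(T − 65.4) + 163*2.43*(T − 46.1) = 0
1819.6(T − 65.4) + 396.09(T − 46.1) = 0
2215.7 T = 137261
T = 137261/2215.7 ≈ 61.95 °C

T_f ≈ 61.9 °C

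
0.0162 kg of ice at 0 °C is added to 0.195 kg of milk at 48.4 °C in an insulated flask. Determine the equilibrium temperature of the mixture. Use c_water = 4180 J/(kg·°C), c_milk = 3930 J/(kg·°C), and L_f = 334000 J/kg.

T_f ≈ 38.0 °C

Heat gained plus heat lost sum to zero:
melt ice: 0.0162×334000 = 5410.8
  warm the meltwater: 67.72 T
  milk cools: 0.195×3930×(T − 48.4) = 766.35(T − 48.4)
834.07 T = 37091 − 5410.8 = 31681
T ≈ 37.98 °C — above 0 °C, consistent with complete melting.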